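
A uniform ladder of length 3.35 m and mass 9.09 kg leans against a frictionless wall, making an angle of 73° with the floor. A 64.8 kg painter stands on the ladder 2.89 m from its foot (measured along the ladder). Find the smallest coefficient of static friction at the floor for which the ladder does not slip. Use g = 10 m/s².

μ_min ≈ 0.25

Take moments about the foot of the ladder.
Ladder weight 9.09×10 = 90.9 N acts at 1.675 m along the ladder; its horizontal arm is 1.675·cos73° = 0.4897 m → τ = 44.51 N·m clockwise.
Painter: 64.8×10 = 648 N at 2.89 m → arm 0.845 m → τ = 547.6 N·m clockwise.
Wall normal N acts horizontally at the top; its moment arm is the height L sinθ = 3.35·sin73° = 3.204 m, counterclockwise.
For rotational equilibrium, N × 3.204 = 592.1, so N = 184.8 N.
ΣFx = 0 ⇒ f = N_wall = 184.8 N. ΣFy = 0 ⇒ N_floor = 738.9 N.
μ_min = f / N_floor = 184.8 / 738.9 = 0.25.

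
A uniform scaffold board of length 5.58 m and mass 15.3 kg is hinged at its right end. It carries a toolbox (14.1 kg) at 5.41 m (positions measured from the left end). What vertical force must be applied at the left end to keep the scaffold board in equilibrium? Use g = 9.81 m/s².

Take moments about the right end.
Beam weight: 15.3 × 9.81 = 150.1 N down at 2.79 m → arm 2.79 m, τ = 150.1 × 2.79 = 418.8 N·m counterclockwise.
Toolbox: 14.1 × 9.81 = 138.3 N down at 5.41 m → arm 0.17 m, τ = 138.3 × 0.17 = 23.51 N·m counterclockwise.
Net moment of the loads = 442.3 N·m counterclockwise.
The upward force F acts at the left end, arm 5.58 m, giving F × 5.58 clockwise.
Setting net torque to zero: F × 5.58 = 442.3 → F = 442.3 / 5.58 = 79.3 N.

F ≈ 79.3 N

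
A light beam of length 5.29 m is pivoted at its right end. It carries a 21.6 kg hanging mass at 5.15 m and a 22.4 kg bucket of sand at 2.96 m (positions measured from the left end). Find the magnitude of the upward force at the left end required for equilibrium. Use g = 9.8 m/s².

F ≈ 102 N

Choose the right end as the axis so the unknown pivot reaction has zero arm there.
Hanging mass: 21.6 × 9.8 = 211.7 N down at 5.15 m → arm 0.14 m, τ = 211.7 × 0.14 = 29.64 N·m counterclockwise.
Bucket of sand: 22.4 × 9.8 = 219.5 N down at 2.96 m → arm 2.33 m, τ = 219.5 × 2.33 = 511.4 N·m counterclockwise.
Net moment of the loads = 541 N·m counterclockwise.
The upward force F acts at the left end, arm 5.29 m, giving F × 5.29 clockwise.
Στ = 0 ⇒ F × 5.29 = 541 ⇒ F = 541 / 5.29 = 102 N.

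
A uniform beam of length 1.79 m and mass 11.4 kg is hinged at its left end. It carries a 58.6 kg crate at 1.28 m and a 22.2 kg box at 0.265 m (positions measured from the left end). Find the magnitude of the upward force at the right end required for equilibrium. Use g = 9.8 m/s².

F ≈ 499 N

Taking torques about the left end:
Beam weight: 11.4 × 9.8 = 111.7 N down at 0.895 m → arm 0.895 m, τ = 111.7 × 0.895 = 99.97 N·m clockwise.
Crate: 58.6 × 9.8 = 574.3 N down at 1.28 m → arm 1.28 m, τ = 574.3 × 1.28 = 735.1 N·m clockwise.
Box: 22.2 × 9.8 = 217.6 N down at 0.265 m → arm 0.265 m, τ = 217.6 × 0.265 = 57.66 N·m clockwise.
Net moment of the loads = 892.7 N·m clockwise.
The upward force F acts at the right end, arm 1.79 m, giving F × 1.79 counterclockwise.
Στ = 0 ⇒ F × 1.79 = 892.7 ⇒ F = 892.7 / 1.79 = 499 N.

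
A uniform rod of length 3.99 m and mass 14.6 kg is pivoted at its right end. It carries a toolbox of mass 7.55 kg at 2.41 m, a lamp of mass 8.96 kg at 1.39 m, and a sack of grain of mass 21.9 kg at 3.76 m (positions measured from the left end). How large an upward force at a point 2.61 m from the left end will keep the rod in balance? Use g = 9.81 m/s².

F ≈ 493 N

Take moments about the right end.
Beam weight: 14.6 × 9.81 = 143.2 N down at 1.995 m → arm 1.995 m, τ = 143.2 × 1.995 = 285.7 N·m counterclockwise.
Toolbox: 7.55 × 9.81 = 74.07 N down at 2.41 m → arm 1.58 m, τ = 74.07 × 1.58 = 117 N·m counterclockwise.
Lamp: 8.96 × 9.81 = 87.9 N down at 1.39 m → arm 2.6 m, τ = 87.9 × 2.6 = 228.5 N·m counterclockwise.
Sack of grain: 21.9 × 9.81 = 214.8 N down at 3.76 m → arm 0.23 m, τ = 214.8 × 0.23 = 49.4 N·m counterclockwise.
Net moment of the loads = 680.6 N·m counterclockwise.
The upward force F acts at a point 2.61 m from the left end, arm 1.38 m, giving F × 1.38 clockwise.
Στ = 0 ⇒ F × 1.38 = 680.6 ⇒ F = 680.6 / 1.38 = 493 N.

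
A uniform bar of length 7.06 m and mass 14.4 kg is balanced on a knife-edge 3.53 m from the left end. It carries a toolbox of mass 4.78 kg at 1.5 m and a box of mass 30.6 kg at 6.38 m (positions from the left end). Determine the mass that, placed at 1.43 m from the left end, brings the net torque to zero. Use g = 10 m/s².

m ≈ 36.9 kg

Choose the knife-edge (at 3.53 m from the left end) as the axis so the support reaction has zero arm there.
Beam weight: acts at the knife-edge, moment arm 0 → no torque.
Toolbox: 4.78 × 10 = 47.8 N down at 1.5 m → arm 2.03 m, τ = 47.8 × 2.03 = 97.03 N·m counterclockwise.
Box: 30.6 × 10 = 306 N down at 6.38 m → arm 2.85 m, τ = 306 × 2.85 = 872.1 N·m clockwise.
Net moment of known loads = 775.1 N·m clockwise.
An unknown mass m at 1.43 m has arm 2.1 m; its moment is m·g·2.1 counterclockwise.
Στ = 0 ⇒ m × 10 × 2.1 = 775.1 ⇒ m = 775.1 / (10 × 2.1) = 36.9 kg.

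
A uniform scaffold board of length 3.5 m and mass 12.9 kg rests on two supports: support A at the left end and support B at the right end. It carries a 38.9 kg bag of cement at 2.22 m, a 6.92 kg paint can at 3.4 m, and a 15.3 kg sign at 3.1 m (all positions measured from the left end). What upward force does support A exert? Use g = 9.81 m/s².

R_A ≈ 222 N

Sum moments about support B (its reaction then has zero moment arm).
Beam weight: 12.9 × 9.81 = 126.5 N down at 1.75 m → arm 1.75 m, τ = 126.5 × 1.75 = 221.4 N·m counterclockwise.
Bag of cement: 38.9 × 9.81 = 381.6 N down at 2.22 m → arm 1.28 m, τ = 381.6 × 1.28 = 488.4 N·m counterclockwise.
Paint can: 6.92 × 9.81 = 67.89 N down at 3.4 m → arm 0.1 m, τ = 67.89 × 0.1 = 6.789 N·m counterclockwise.
Sign: 15.3 × 9.81 = 150.1 N down at 3.1 m → arm 0.4 m, τ = 150.1 × 0.4 = 60.04 N·m counterclockwise.
Net load moment about support B = 776.6 N·m counterclockwise.
Reaction R at support A is upward at 0 m, arm 3.5 m → moment R × 3.5 clockwise.
Balancing moments: R × 3.5 = 776.6, giving R = 222 N.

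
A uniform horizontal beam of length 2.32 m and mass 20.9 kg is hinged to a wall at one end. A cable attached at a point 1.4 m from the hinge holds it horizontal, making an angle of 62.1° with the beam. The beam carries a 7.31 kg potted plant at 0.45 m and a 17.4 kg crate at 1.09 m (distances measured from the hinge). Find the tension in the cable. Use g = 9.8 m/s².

Sum moments about the hinge (the unknown hinge reaction has zero arm there).
Beam weight: 20.9 × 9.8 = 204.8 N down at 1.16 m → arm 1.16 m, τ = 204.8 × 1.16 = 237.6 N·m clockwise.
Potted plant: 7.31 × 9.8 = 71.64 N down at 0.45 m → arm 0.45 m, τ = 71.64 × 0.45 = 32.24 N·m clockwise.
Crate: 17.4 × 9.8 = 170.5 N down at 1.09 m → arm 1.09 m, τ = 170.5 × 1.09 = 185.8 N·m clockwise.
Total clockwise load moment = 455.6 N·m.
The cable tension T acts at 1.4 m; only its component perpendicular to the beam, T sinθ, produces torque. sin 62.1° = 0.8838.
Balancing moments: T × 1.4 × 0.8838 = 455.6, giving T = 455.6 / 1.237 = 368 N.

T ≈ 368 N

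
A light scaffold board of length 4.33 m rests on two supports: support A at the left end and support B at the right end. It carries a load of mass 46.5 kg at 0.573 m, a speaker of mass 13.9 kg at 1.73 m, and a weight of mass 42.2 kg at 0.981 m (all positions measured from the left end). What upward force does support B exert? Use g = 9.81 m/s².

Choose support A as the axis so its reaction then has zero moment arm.
Load: 46.5 × 9.81 = 456.2 N down at 0.573 m → arm 0.573 m, τ = 456.2 × 0.573 = 261.4 N·m clockwise.
Speaker: 13.9 × 9.81 = 136.4 N down at 1.73 m → arm 1.73 m, τ = 136.4 × 1.73 = 236 N·m clockwise.
Weight: 42.2 × 9.81 = 414 N down at 0.981 m → arm 0.981 m, τ = 414 × 0.981 = 406.1 N·m clockwise.
Net load moment about support A = 903.5 N·m clockwise.
Reaction R at support B is upward at 4.33 m, arm 4.33 m → moment R × 4.33 counterclockwise.
Balancing moments: R × 4.33 = 903.5, giving R = 209 N.

R_B ≈ 209 N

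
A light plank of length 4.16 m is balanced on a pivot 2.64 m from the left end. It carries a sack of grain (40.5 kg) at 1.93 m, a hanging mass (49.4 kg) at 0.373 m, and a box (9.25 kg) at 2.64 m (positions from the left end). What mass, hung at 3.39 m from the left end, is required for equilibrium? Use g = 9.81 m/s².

Taking torques about the pivot (at 2.64 m from the left end):
Sack of grain: 40.5 × 9.81 = 397.3 N down at 1.93 m → arm 0.71 m, τ = 397.3 × 0.71 = 282.1 N·m counterclockwise.
Hanging mass: 49.4 × 9.81 = 484.6 N down at 0.373 m → arm 2.267 m, τ = 484.6 × 2.267 = 1099 N·m counterclockwise.
Box: acts at the pivot, moment arm 0 → no torque.
Net moment of known loads = 1381 N·m counterclockwise.
An unknown mass m at 3.39 m has arm 0.75 m; its moment is m·g·0.75 clockwise.
Στ = 0 ⇒ m × 9.81 × 0.75 = 1381 ⇒ m = 1381 / (9.81 × 0.75) = 188 kg.

m ≈ 188 kg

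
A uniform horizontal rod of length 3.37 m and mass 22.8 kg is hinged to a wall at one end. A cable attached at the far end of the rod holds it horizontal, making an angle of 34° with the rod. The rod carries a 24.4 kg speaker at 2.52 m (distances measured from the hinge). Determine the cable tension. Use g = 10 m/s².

Choose the hinge as the axis so the unknown hinge reaction has zero arm there.
Beam weight: 22.8 × 10 = 228 N down at 1.685 m → arm 1.685 m, τ = 228 × 1.685 = 384.2 N·m clockwise.
Speaker: 24.4 × 10 = 244 N down at 2.52 m → arm 2.52 m, τ = 244 × 2.52 = 614.9 N·m clockwise.
Total clockwise load moment = 999.1 N·m.
The cable tension T acts at 3.37 m; only its component perpendicular to the rod, T sinθ, produces torque. sin 34° = 0.5592.
Balancing moments: T × 3.37 × 0.5592 = 999.1, giving T = 999.1 / 1.885 = 530 N.

T ≈ 530 N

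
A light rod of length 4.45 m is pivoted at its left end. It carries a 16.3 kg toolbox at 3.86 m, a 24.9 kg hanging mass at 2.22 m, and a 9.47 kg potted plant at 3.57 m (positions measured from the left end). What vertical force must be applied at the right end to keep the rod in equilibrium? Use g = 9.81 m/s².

Take moments about the left end.
Toolbox: 16.3 × 9.81 = 159.9 N down at 3.86 m → arm 3.86 m, τ = 159.9 × 3.86 = 617.2 N·m clockwise.
Hanging mass: 24.9 × 9.81 = 244.3 N down at 2.22 m → arm 2.22 m, τ = 244.3 × 2.22 = 542.3 N·m clockwise.
Potted plant: 9.47 × 9.81 = 92.9 N down at 3.57 m → arm 3.57 m, τ = 92.9 × 3.57 = 331.7 N·m clockwise.
Net moment of the loads = 1491 N·m clockwise.
The upward force F acts at the right end, arm 4.45 m, giving F × 4.45 counterclockwise.
For rotational equilibrium, F × 4.45 = 1491, so F = 1491 / 4.45 = 335 N.

F ≈ 335 N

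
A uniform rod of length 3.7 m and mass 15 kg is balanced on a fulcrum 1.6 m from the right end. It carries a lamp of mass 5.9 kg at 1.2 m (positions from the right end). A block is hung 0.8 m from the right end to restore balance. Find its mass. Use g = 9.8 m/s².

m ≈ 1.74 kg

Taking torques about the fulcrum (at 1.6 m from the right end):
Beam weight: 15 × 9.8 = 147 N down at 1.85 m → arm 0.25 m, τ = 147 × 0.25 = 36.75 N·m counterclockwise.
Lamp: 5.9 × 9.8 = 57.82 N down at 1.2 m → arm 0.4 m, τ = 57.82 × 0.4 = 23.13 N·m clockwise.
Net moment of known loads = 13.62 N·m counterclockwise.
An unknown mass m at 0.8 m has arm 0.8 m; its moment is m·g·0.8 clockwise.
For rotational equilibrium, m × 9.8 × 0.8 = 13.62, so m = 13.62 / (9.8 × 0.8) = 1.74 kg.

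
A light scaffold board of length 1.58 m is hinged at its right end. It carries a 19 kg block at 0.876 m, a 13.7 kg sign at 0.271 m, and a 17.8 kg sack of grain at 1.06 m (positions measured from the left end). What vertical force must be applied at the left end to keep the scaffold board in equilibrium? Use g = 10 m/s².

F ≈ 257 N

Take moments about the right end.
Block: 19 × 10 = 190 N down at 0.876 m → arm 0.704 m, τ = 190 × 0.704 = 133.8 N·m counterclockwise.
Sign: 13.7 × 10 = 137 N down at 0.271 m → arm 1.309 m, τ = 137 × 1.309 = 179.3 N·m counterclockwise.
Sack of grain: 17.8 × 10 = 178 N down at 1.06 m → arm 0.52 m, τ = 178 × 0.52 = 92.56 N·m counterclockwise.
Net moment of the loads = 405.7 N·m counterclockwise.
The upward force F acts at the left end, arm 1.58 m, giving F × 1.58 clockwise.
Setting net torque to zero: F × 1.58 = 405.7 → F = 405.7 / 1.58 = 257 N.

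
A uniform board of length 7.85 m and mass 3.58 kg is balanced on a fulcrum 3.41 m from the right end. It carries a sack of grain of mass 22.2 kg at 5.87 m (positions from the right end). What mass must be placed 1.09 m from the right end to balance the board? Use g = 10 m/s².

m ≈ 24.3 kg

Taking torques about the fulcrum (at 3.41 m from the right end):
Beam weight: 3.58 × 10 = 35.8 N down at 3.925 m → arm 0.515 m, τ = 35.8 × 0.515 = 18.44 N·m counterclockwise.
Sack of grain: 22.2 × 10 = 222 N down at 5.87 m → arm 2.46 m, τ = 222 × 2.46 = 546.1 N·m counterclockwise.
Net moment of known loads = 564.5 N·m counterclockwise.
An unknown mass m at 1.09 m has arm 2.32 m; its moment is m·g·2.32 clockwise.
Setting net torque to zero: m × 10 × 2.32 = 564.5 → m = 564.5 / (10 × 2.32) = 24.3 kg.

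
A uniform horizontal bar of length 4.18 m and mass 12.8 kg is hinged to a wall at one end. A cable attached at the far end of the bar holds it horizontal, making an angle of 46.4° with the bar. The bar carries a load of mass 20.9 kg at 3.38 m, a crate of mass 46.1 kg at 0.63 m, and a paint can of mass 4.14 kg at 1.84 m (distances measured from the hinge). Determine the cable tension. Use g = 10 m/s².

T ≈ 443 N

Take moments about the hinge.
Beam weight: 12.8 × 10 = 128 N down at 2.09 m → arm 2.09 m, τ = 128 × 2.09 = 267.5 N·m clockwise.
Load: 20.9 × 10 = 209 N down at 3.38 m → arm 3.38 m, τ = 209 × 3.38 = 706.4 N·m clockwise.
Crate: 46.1 × 10 = 461 N down at 0.63 m → arm 0.63 m, τ = 461 × 0.63 = 290.4 N·m clockwise.
Paint can: 4.14 × 10 = 41.4 N down at 1.84 m → arm 1.84 m, τ = 41.4 × 1.84 = 76.18 N·m clockwise.
Total clockwise load moment = 1340 N·m.
The cable tension T acts at 4.18 m; only its component perpendicular to the bar, T sinθ, produces torque. sin 46.4° = 0.7242.
Στ = 0 ⇒ T × 4.18 × 0.7242 = 1340 ⇒ T = 1340 / 3.027 = 443 N.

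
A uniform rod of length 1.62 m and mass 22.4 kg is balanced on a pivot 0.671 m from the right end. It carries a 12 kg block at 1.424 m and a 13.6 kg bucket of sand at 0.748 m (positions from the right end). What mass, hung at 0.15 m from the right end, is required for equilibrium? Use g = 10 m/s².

m ≈ 25.3 kg

Sum moments about the pivot (at 0.671 m from the right end) (the support reaction has zero arm there).
Beam weight: 22.4 × 10 = 224 N down at 0.81 m → arm 0.139 m, τ = 224 × 0.139 = 31.14 N·m counterclockwise.
Block: 12 × 10 = 120 N down at 1.424 m → arm 0.753 m, τ = 120 × 0.753 = 90.36 N·m counterclockwise.
Bucket of sand: 13.6 × 10 = 136 N down at 0.748 m → arm 0.077 m, τ = 136 × 0.077 = 10.47 N·m counterclockwise.
Net moment of known loads = 132 N·m counterclockwise.
An unknown mass m at 0.15 m has arm 0.521 m; its moment is m·g·0.521 clockwise.
Στ = 0 ⇒ m × 10 × 0.521 = 132 ⇒ m = 132 / (10 × 0.521) = 25.3 kg.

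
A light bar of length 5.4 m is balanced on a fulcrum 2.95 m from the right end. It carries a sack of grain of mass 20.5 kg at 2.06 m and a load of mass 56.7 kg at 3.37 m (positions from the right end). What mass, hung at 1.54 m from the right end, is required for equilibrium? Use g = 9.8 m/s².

Sum moments about the fulcrum (at 2.95 m from the right end) (the support reaction has zero arm there).
Sack of grain: 20.5 × 9.8 = 200.9 N down at 2.06 m → arm 0.89 m, τ = 200.9 × 0.89 = 178.8 N·m clockwise.
Load: 56.7 × 9.8 = 555.7 N down at 3.37 m → arm 0.42 m, τ = 555.7 × 0.42 = 233.4 N·m counterclockwise.
Net moment of known loads = 54.6 N·m counterclockwise.
An unknown mass m at 1.54 m has arm 1.41 m; its moment is m·g·1.41 clockwise.
Setting net torque to zero: m × 9.8 × 1.41 = 54.6 → m = 54.6 / (9.8 × 1.41) = 3.95 kg.

m ≈ 3.95 kg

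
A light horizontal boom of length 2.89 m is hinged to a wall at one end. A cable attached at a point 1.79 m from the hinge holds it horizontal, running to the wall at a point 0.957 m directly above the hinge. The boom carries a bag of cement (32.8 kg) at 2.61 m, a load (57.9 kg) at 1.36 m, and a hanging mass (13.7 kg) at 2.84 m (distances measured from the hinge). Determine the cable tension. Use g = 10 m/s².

T ≈ 2410 N

Sum moments about the hinge (the unknown hinge reaction has zero arm there).
Bag of cement: 32.8 × 10 = 328 N down at 2.61 m → arm 2.61 m, τ = 328 × 2.61 = 856.1 N·m clockwise.
Load: 57.9 × 10 = 579 N down at 1.36 m → arm 1.36 m, τ = 579 × 1.36 = 787.4 N·m clockwise.
Hanging mass: 13.7 × 10 = 137 N down at 2.84 m → arm 2.84 m, τ = 137 × 2.84 = 389.1 N·m clockwise.
Total clockwise load moment = 2033 N·m.
The cable tension T acts at 1.79 m; only its component perpendicular to the boom, T sinθ, produces torque. sinθ = h/√(h²+d²) = 0.957/√(0.957²+1.79²) = 0.4715.
For rotational equilibrium, T × 1.79 × 0.4715 = 2033, so T = 2033 / 0.844 = 2410 N.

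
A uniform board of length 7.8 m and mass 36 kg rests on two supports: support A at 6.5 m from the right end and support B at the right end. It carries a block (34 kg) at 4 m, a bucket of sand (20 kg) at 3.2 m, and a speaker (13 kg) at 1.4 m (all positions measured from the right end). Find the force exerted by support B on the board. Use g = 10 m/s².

Taking torques about support A:
Beam weight: 36 × 10 = 360 N down at 3.9 m → arm 2.6 m, τ = 360 × 2.6 = 936 N·m clockwise.
Block: 34 × 10 = 340 N down at 4 m → arm 2.5 m, τ = 340 × 2.5 = 850 N·m clockwise.
Bucket of sand: 20 × 10 = 200 N down at 3.2 m → arm 3.3 m, τ = 200 × 3.3 = 660 N·m clockwise.
Speaker: 13 × 10 = 130 N down at 1.4 m → arm 5.1 m, τ = 130 × 5.1 = 663 N·m clockwise.
Net load moment about support A = 3109 N·m clockwise.
Reaction R at support B is upward at 0 m, arm 6.5 m → moment R × 6.5 counterclockwise.
For rotational equilibrium, R × 6.5 = 3109, so R = 478 N.

R_B ≈ 478 N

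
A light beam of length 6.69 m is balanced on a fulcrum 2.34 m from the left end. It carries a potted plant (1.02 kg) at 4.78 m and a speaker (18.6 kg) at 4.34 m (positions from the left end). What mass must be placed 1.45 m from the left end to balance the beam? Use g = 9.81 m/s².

Sum moments about the fulcrum (at 2.34 m from the left end) (the support reaction has zero arm there).
Potted plant: 1.02 × 9.81 = 10.01 N down at 4.78 m → arm 2.44 m, τ = 10.01 × 2.44 = 24.42 N·m clockwise.
Speaker: 18.6 × 9.81 = 182.5 N down at 4.34 m → arm 2 m, τ = 182.5 × 2 = 365 N·m clockwise.
Net moment of known loads = 389.4 N·m clockwise.
An unknown mass m at 1.45 m has arm 0.89 m; its moment is m·g·0.89 counterclockwise.
Στ = 0 ⇒ m × 9.81 × 0.89 = 389.4 ⇒ m = 389.4 / (9.81 × 0.89) = 44.6 kg.

m ≈ 44.6 kg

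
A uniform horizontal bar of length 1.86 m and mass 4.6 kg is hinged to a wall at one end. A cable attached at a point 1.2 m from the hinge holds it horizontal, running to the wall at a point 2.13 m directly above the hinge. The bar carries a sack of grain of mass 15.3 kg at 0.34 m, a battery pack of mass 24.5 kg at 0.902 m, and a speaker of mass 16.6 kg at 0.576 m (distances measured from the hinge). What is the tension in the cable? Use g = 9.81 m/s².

Taking torques about the hinge:
Beam weight: 4.6 × 9.81 = 45.13 N down at 0.93 m → arm 0.93 m, τ = 45.13 × 0.93 = 41.97 N·m clockwise.
Sack of grain: 15.3 × 9.81 = 150.1 N down at 0.34 m → arm 0.34 m, τ = 150.1 × 0.34 = 51.03 N·m clockwise.
Battery pack: 24.5 × 9.81 = 240.3 N down at 0.902 m → arm 0.902 m, τ = 240.3 × 0.902 = 216.8 N·m clockwise.
Speaker: 16.6 × 9.81 = 162.8 N down at 0.576 m → arm 0.576 m, τ = 162.8 × 0.576 = 93.77 N·m clockwise.
Total clockwise load moment = 403.6 N·m.
The cable tension T acts at 1.2 m; only its component perpendicular to the bar, T sinθ, produces torque. sinθ = h/√(h²+d²) = 2.13/√(2.13²+1.2²) = 0.8712.
Balancing moments: T × 1.2 × 0.8712 = 403.6, giving T = 403.6 / 1.045 = 386 N.

T ≈ 386 N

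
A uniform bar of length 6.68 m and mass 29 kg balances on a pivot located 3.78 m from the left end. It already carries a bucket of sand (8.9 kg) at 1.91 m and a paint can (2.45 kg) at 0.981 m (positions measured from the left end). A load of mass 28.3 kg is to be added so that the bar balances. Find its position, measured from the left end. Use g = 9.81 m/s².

x ≈ 5.06 m from the left end

About the pivot (at 3.78 m from the left end):
Beam weight: 29 × 9.81 = 284.5 N down at 3.34 m → arm 0.44 m, τ = 284.5 × 0.44 = 125.2 N·m counterclockwise.
Bucket of sand: 8.9 × 9.81 = 87.31 N down at 1.91 m → arm 1.87 m, τ = 87.31 × 1.87 = 163.3 N·m counterclockwise.
Paint can: 2.45 × 9.81 = 24.03 N down at 0.981 m → arm 2.799 m, τ = 24.03 × 2.799 = 67.26 N·m counterclockwise.
Net moment of existing loads = 355.8 N·m counterclockwise.
The load weighs 28.3 × 9.81 = 277.6 N and must supply an equal clockwise moment, so its lever arm about the pivot is 355.8 / 277.6 = 1.28 m.
That puts it at 3.78 + 1.28 = 5.06 m from the left end.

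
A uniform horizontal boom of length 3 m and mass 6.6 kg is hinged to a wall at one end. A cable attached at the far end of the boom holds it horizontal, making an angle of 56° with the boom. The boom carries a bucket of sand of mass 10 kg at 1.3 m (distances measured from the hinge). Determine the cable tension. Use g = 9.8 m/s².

About the hinge:
Beam weight: 6.6 × 9.8 = 64.68 N down at 1.5 m → arm 1.5 m, τ = 64.68 × 1.5 = 97.02 N·m clockwise.
Bucket of sand: 10 × 9.8 = 98 N down at 1.3 m → arm 1.3 m, τ = 98 × 1.3 = 127.4 N·m clockwise.
Total clockwise load moment = 224.4 N·m.
The cable tension T acts at 3 m; only its component perpendicular to the boom, T sinθ, produces torque. sin 56° = 0.829.
Setting net torque to zero: T × 3 × 0.829 = 224.4 → T = 224.4 / 2.487 = 90.2 N.

T ≈ 90.2 N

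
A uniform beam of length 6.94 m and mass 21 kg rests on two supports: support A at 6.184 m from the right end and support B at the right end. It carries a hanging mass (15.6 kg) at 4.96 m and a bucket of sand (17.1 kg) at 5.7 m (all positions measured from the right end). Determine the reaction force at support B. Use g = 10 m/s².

Choose support A as the axis so its reaction then has zero moment arm.
Beam weight: 21 × 10 = 210 N down at 3.47 m → arm 2.714 m, τ = 210 × 2.714 = 569.9 N·m clockwise.
Hanging mass: 15.6 × 10 = 156 N down at 4.96 m → arm 1.224 m, τ = 156 × 1.224 = 190.9 N·m clockwise.
Bucket of sand: 17.1 × 10 = 171 N down at 5.7 m → arm 0.484 m, τ = 171 × 0.484 = 82.76 N·m clockwise.
Net load moment about support A = 843.6 N·m clockwise.
Reaction R at support B is upward at 0 m, arm 6.184 m → moment R × 6.184 counterclockwise.
Setting net torque to zero: R × 6.184 = 843.6 → R = 136 N.

R_B ≈ 136 N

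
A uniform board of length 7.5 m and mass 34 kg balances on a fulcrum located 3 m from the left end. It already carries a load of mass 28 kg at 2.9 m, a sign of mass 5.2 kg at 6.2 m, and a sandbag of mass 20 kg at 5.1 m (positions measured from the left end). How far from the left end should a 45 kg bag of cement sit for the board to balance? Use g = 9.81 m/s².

x ≈ 1.19 m from the left end

Sum moments about the fulcrum (at 3 m from the left end) (the support reaction has zero arm there).
Beam weight: 34 × 9.81 = 333.5 N down at 3.75 m → arm 0.75 m, τ = 333.5 × 0.75 = 250.1 N·m clockwise.
Load: 28 × 9.81 = 274.7 N down at 2.9 m → arm 0.1 m, τ = 274.7 × 0.1 = 27.47 N·m counterclockwise.
Sign: 5.2 × 9.81 = 51.01 N down at 6.2 m → arm 3.2 m, τ = 51.01 × 3.2 = 163.2 N·m clockwise.
Sandbag: 20 × 9.81 = 196.2 N down at 5.1 m → arm 2.1 m, τ = 196.2 × 2.1 = 412 N·m clockwise.
Net moment of existing loads = 797.8 N·m clockwise.
The bag of cement weighs 45 × 9.81 = 441.5 N and must supply an equal counterclockwise moment, so its lever arm about the fulcrum is 797.8 / 441.5 = 1.81 m.
That puts it at 3 − 1.81 = 1.19 m from the left end.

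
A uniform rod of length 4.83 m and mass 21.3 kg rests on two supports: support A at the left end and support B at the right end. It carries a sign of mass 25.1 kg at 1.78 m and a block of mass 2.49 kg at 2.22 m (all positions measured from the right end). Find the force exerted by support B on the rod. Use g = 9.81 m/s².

Take moments about support A.
Beam weight: 21.3 × 9.81 = 209 N down at 2.415 m → arm 2.415 m, τ = 209 × 2.415 = 504.7 N·m clockwise.
Sign: 25.1 × 9.81 = 246.2 N down at 1.78 m → arm 3.05 m, τ = 246.2 × 3.05 = 750.9 N·m clockwise.
Block: 2.49 × 9.81 = 24.43 N down at 2.22 m → arm 2.61 m, τ = 24.43 × 2.61 = 63.76 N·m clockwise.
Net load moment about support A = 1319 N·m clockwise.
Reaction R at support B is upward at 0 m, arm 4.83 m → moment R × 4.83 counterclockwise.
Setting net torque to zero: R × 4.83 = 1319 → R = 273 N.

R_B ≈ 273 N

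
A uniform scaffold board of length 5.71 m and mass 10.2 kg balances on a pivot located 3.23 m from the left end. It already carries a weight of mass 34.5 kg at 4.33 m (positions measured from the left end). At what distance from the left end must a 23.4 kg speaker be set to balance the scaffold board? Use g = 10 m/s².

x ≈ 1.77 m from the left end

About the pivot (at 3.23 m from the left end):
Beam weight: 10.2 × 10 = 102 N down at 2.855 m → arm 0.375 m, τ = 102 × 0.375 = 38.25 N·m counterclockwise.
Weight: 34.5 × 10 = 345 N down at 4.33 m → arm 1.1 m, τ = 345 × 1.1 = 379.5 N·m clockwise.
Net moment of existing loads = 341.2 N·m clockwise.
The speaker weighs 23.4 × 10 = 234 N and must supply an equal counterclockwise moment, so its lever arm about the pivot is 341.2 / 234 = 1.46 m.
That puts it at 3.23 − 1.46 = 1.77 m from the left end.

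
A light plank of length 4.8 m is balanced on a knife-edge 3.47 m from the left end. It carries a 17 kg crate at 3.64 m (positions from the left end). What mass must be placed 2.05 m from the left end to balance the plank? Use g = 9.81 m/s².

m ≈ 2.04 kg

Taking torques about the knife-edge (at 3.47 m from the left end):
Crate: 17 × 9.81 = 166.8 N down at 3.64 m → arm 0.17 m, τ = 166.8 × 0.17 = 28.36 N·m clockwise.
Net moment of known loads = 28.36 N·m clockwise.
An unknown mass m at 2.05 m has arm 1.42 m; its moment is m·g·1.42 counterclockwise.
Setting net torque to zero: m × 9.81 × 1.42 = 28.36 → m = 28.36 / (9.81 × 1.42) = 2.04 kg.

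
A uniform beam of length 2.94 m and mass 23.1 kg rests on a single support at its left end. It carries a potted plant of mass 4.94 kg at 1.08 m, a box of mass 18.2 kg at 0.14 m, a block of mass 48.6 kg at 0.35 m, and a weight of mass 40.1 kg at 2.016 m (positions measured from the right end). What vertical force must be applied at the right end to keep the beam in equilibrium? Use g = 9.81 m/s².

F ≈ 858 N

Take moments about the left end.
Beam weight: 23.1 × 9.81 = 226.6 N down at 1.47 m → arm 1.47 m, τ = 226.6 × 1.47 = 333.1 N·m clockwise.
Potted plant: 4.94 × 9.81 = 48.46 N down at 1.08 m → arm 1.86 m, τ = 48.46 × 1.86 = 90.14 N·m clockwise.
Box: 18.2 × 9.81 = 178.5 N down at 0.14 m → arm 2.8 m, τ = 178.5 × 2.8 = 499.8 N·m clockwise.
Block: 48.6 × 9.81 = 476.8 N down at 0.35 m → arm 2.59 m, τ = 476.8 × 2.59 = 1235 N·m clockwise.
Weight: 40.1 × 9.81 = 393.4 N down at 2.016 m → arm 0.924 m, τ = 393.4 × 0.924 = 363.5 N·m clockwise.
Net moment of the loads = 2522 N·m clockwise.
The upward force F acts at the right end, arm 2.94 m, giving F × 2.94 counterclockwise.
Balancing moments: F × 2.94 = 2522, giving F = 2522 / 2.94 = 858 N.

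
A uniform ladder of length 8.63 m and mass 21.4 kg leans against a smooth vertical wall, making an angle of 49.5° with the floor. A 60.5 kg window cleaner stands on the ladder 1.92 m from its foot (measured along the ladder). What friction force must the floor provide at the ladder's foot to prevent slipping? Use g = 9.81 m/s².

About the foot of the ladder:
Ladder weight 21.4×9.81 = 209.9 N acts at 4.315 m along the ladder; its horizontal arm is 4.315·cos49.5° = 2.802 m → τ = 588.1 N·m clockwise.
Window cleaner: 60.5×9.81 = 593.5 N at 1.92 m → arm 1.247 m → τ = 740.1 N·m clockwise.
Wall normal N acts horizontally at the top; its moment arm is the height L sinθ = 8.63·sin49.5° = 6.562 m, counterclockwise.
Balancing moments: N × 6.562 = 1328, giving N = 202 N.
ΣFx = 0: friction at the foot balances the wall's push, so f = N_wall = 202 N.

f ≈ 202 N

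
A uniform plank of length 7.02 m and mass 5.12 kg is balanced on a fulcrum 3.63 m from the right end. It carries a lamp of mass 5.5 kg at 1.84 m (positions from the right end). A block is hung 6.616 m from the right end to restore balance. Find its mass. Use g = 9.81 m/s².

About the fulcrum (at 3.63 m from the right end):
Beam weight: 5.12 × 9.81 = 50.23 N down at 3.51 m → arm 0.12 m, τ = 50.23 × 0.12 = 6.028 N·m clockwise.
Lamp: 5.5 × 9.81 = 53.96 N down at 1.84 m → arm 1.79 m, τ = 53.96 × 1.79 = 96.59 N·m clockwise.
Net moment of known loads = 102.6 N·m clockwise.
An unknown mass m at 6.616 m has arm 2.986 m; its moment is m·g·2.986 counterclockwise.
Στ = 0 ⇒ m × 9.81 × 2.986 = 102.6 ⇒ m = 102.6 / (9.81 × 2.986) = 3.5 kg.

m ≈ 3.5 kg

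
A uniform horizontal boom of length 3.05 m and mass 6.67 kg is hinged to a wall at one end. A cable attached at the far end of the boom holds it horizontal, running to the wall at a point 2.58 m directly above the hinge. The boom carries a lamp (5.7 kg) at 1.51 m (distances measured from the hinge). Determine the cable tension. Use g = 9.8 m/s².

T ≈ 93.4 N

Taking torques about the hinge:
Beam weight: 6.67 × 9.8 = 65.37 N down at 1.525 m → arm 1.525 m, τ = 65.37 × 1.525 = 99.69 N·m clockwise.
Lamp: 5.7 × 9.8 = 55.86 N down at 1.51 m → arm 1.51 m, τ = 55.86 × 1.51 = 84.35 N·m clockwise.
Total clockwise load moment = 184 N·m.
The cable tension T acts at 3.05 m; only its component perpendicular to the boom, T sinθ, produces torque. sinθ = h/√(h²+d²) = 2.58/√(2.58²+3.05²) = 0.6458.
Στ = 0 ⇒ T × 3.05 × 0.6458 = 184 ⇒ T = 184 / 1.97 = 93.4 N.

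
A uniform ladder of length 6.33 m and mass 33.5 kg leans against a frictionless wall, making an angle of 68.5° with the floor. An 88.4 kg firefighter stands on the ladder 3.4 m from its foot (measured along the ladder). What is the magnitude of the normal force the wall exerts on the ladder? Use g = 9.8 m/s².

Take moments about the foot of the ladder.
Ladder weight 33.5×9.8 = 328.3 N acts at 3.165 m along the ladder; its horizontal arm is 3.165·cos68.5° = 1.16 m → τ = 380.8 N·m clockwise.
Firefighter: 88.4×9.8 = 866.3 N at 3.4 m → arm 1.246 m → τ = 1079 N·m clockwise.
Wall normal N acts horizontally at the top; its moment arm is the height L sinθ = 6.33·sin68.5° = 5.89 m, counterclockwise.
For rotational equilibrium, N × 5.89 = 1460, so N = 248 N.

N_wall ≈ 248 N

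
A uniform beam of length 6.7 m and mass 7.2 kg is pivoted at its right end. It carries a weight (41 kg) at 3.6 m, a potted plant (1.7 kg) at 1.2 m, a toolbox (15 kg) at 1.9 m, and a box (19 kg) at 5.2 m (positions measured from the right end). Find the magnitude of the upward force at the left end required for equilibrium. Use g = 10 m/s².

Choose the right end as the axis so the unknown pivot reaction has zero arm there.
Beam weight: 7.2 × 10 = 72 N down at 3.35 m → arm 3.35 m, τ = 72 × 3.35 = 241.2 N·m counterclockwise.
Weight: 41 × 10 = 410 N down at 3.6 m → arm 3.6 m, τ = 410 × 3.6 = 1476 N·m counterclockwise.
Potted plant: 1.7 × 10 = 17 N down at 1.2 m → arm 1.2 m, τ = 17 × 1.2 = 20.4 N·m counterclockwise.
Toolbox: 15 × 10 = 150 N down at 1.9 m → arm 1.9 m, τ = 150 × 1.9 = 285 N·m counterclockwise.
Box: 19 × 10 = 190 N down at 5.2 m → arm 5.2 m, τ = 190 × 5.2 = 988 N·m counterclockwise.
Net moment of the loads = 3011 N·m counterclockwise.
The upward force F acts at the left end, arm 6.7 m, giving F × 6.7 clockwise.
Balancing moments: F × 6.7 = 3011, giving F = 3011 / 6.7 = 449 N.

F ≈ 449 N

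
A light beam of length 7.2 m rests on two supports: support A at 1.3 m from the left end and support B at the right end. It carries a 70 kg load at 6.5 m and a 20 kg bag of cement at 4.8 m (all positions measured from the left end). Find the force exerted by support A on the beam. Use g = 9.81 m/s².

R_A ≈ 161 N

Take moments about support B.
Load: 70 × 9.81 = 686.7 N down at 6.5 m → arm 0.7 m, τ = 686.7 × 0.7 = 480.7 N·m counterclockwise.
Bag of cement: 20 × 9.81 = 196.2 N down at 4.8 m → arm 2.4 m, τ = 196.2 × 2.4 = 470.9 N·m counterclockwise.
Net load moment about support B = 951.6 N·m counterclockwise.
Reaction R at support A is upward at 1.3 m, arm 5.9 m → moment R × 5.9 clockwise.
For rotational equilibrium, R × 5.9 = 951.6, so R = 161 N.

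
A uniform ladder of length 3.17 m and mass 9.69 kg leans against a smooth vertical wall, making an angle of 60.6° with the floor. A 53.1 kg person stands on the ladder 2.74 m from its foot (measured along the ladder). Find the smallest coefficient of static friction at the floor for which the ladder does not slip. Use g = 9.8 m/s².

μ_min ≈ 0.455

Choose the foot of the ladder as the axis so the floor normal and friction both act there and drop out.
Ladder weight 9.69×9.8 = 94.96 N acts at 1.585 m along the ladder; its horizontal arm is 1.585·cos60.6° = 0.7781 m → τ = 73.89 N·m clockwise.
Person: 53.1×9.8 = 520.4 N at 2.74 m → arm 1.345 m → τ = 699.9 N·m clockwise.
Wall normal N acts horizontally at the top; its moment arm is the height L sinθ = 3.17·sin60.6° = 2.762 m, counterclockwise.
Balancing moments: N × 2.762 = 773.8, giving N = 280.2 N.
ΣFx = 0 ⇒ f = N_wall = 280.2 N. ΣFy = 0 ⇒ N_floor = 615.4 N.
μ_min = f / N_floor = 280.2 / 615.4 = 0.455.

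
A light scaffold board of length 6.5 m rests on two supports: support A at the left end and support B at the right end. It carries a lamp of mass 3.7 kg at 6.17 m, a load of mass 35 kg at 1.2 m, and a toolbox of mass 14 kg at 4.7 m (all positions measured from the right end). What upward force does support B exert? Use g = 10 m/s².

R_B ≈ 326 N

About support A:
Lamp: 3.7 × 10 = 37 N down at 6.17 m → arm 0.33 m, τ = 37 × 0.33 = 12.21 N·m clockwise.
Load: 35 × 10 = 350 N down at 1.2 m → arm 5.3 m, τ = 350 × 5.3 = 1855 N·m clockwise.
Toolbox: 14 × 10 = 140 N down at 4.7 m → arm 1.8 m, τ = 140 × 1.8 = 252 N·m clockwise.
Net load moment about support A = 2119 N·m clockwise.
Reaction R at support B is upward at 0 m, arm 6.5 m → moment R × 6.5 counterclockwise.
For rotational equilibrium, R × 6.5 = 2119, so R = 326 N.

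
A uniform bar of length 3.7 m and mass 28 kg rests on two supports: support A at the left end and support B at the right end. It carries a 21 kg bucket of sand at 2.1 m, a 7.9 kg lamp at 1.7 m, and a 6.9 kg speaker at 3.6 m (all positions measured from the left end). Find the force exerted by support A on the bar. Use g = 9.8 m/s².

Sum moments about support B (its reaction then has zero moment arm).
Beam weight: 28 × 9.8 = 274.4 N down at 1.85 m → arm 1.85 m, τ = 274.4 × 1.85 = 507.6 N·m counterclockwise.
Bucket of sand: 21 × 9.8 = 205.8 N down at 2.1 m → arm 1.6 m, τ = 205.8 × 1.6 = 329.3 N·m counterclockwise.
Lamp: 7.9 × 9.8 = 77.42 N down at 1.7 m → arm 2 m, τ = 77.42 × 2 = 154.8 N·m counterclockwise.
Speaker: 6.9 × 9.8 = 67.62 N down at 3.6 m → arm 0.1 m, τ = 67.62 × 0.1 = 6.762 N·m counterclockwise.
Net load moment about support B = 998.5 N·m counterclockwise.
Reaction R at support A is upward at 0 m, arm 3.7 m → moment R × 3.7 clockwise.
For rotational equilibrium, R × 3.7 = 998.5, so R = 270 N.

R_A ≈ 270 N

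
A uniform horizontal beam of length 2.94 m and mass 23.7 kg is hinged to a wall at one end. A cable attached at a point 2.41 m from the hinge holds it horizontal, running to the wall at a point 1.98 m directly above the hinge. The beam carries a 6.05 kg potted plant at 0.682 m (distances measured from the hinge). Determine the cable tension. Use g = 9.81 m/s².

T ≈ 250 N

Choose the hinge as the axis so the unknown hinge reaction has zero arm there.
Beam weight: 23.7 × 9.81 = 232.5 N down at 1.47 m → arm 1.47 m, τ = 232.5 × 1.47 = 341.8 N·m clockwise.
Potted plant: 6.05 × 9.81 = 59.35 N down at 0.682 m → arm 0.682 m, τ = 59.35 × 0.682 = 40.48 N·m clockwise.
Total clockwise load moment = 382.3 N·m.
The cable tension T acts at 2.41 m; only its component perpendicular to the beam, T sinθ, produces torque. sinθ = h/√(h²+d²) = 1.98/√(1.98²+2.41²) = 0.6348.
Balancing moments: T × 2.41 × 0.6348 = 382.3, giving T = 382.3 / 1.53 = 250 N.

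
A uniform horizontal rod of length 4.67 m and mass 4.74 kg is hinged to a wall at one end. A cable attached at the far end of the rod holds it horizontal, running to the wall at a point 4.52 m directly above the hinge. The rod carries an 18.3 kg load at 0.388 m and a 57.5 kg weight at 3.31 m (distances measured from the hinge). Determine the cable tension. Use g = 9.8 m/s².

Choose the hinge as the axis so the unknown hinge reaction has zero arm there.
Beam weight: 4.74 × 9.8 = 46.45 N down at 2.335 m → arm 2.335 m, τ = 46.45 × 2.335 = 108.5 N·m clockwise.
Load: 18.3 × 9.8 = 179.3 N down at 0.388 m → arm 0.388 m, τ = 179.3 × 0.388 = 69.57 N·m clockwise.
Weight: 57.5 × 9.8 = 563.5 N down at 3.31 m → arm 3.31 m, τ = 563.5 × 3.31 = 1865 N·m clockwise.
Total clockwise load moment = 2043 N·m.
The cable tension T acts at 4.67 m; only its component perpendicular to the rod, T sinθ, produces torque. sinθ = h/√(h²+d²) = 4.52/√(4.52²+4.67²) = 0.6955.
For rotational equilibrium, T × 4.67 × 0.6955 = 2043, so T = 2043 / 3.248 = 629 N.

T ≈ 629 N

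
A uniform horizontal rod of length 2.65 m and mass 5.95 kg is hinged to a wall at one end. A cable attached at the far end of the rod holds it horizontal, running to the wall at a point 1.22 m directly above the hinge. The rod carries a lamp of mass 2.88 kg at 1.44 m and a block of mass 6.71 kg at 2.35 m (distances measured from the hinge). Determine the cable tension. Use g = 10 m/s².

T ≈ 251 N

Sum moments about the hinge (the unknown hinge reaction has zero arm there).
Beam weight: 5.95 × 10 = 59.5 N down at 1.325 m → arm 1.325 m, τ = 59.5 × 1.325 = 78.84 N·m clockwise.
Lamp: 2.88 × 10 = 28.8 N down at 1.44 m → arm 1.44 m, τ = 28.8 × 1.44 = 41.47 N·m clockwise.
Block: 6.71 × 10 = 67.1 N down at 2.35 m → arm 2.35 m, τ = 67.1 × 2.35 = 157.7 N·m clockwise.
Total clockwise load moment = 278 N·m.
The cable tension T acts at 2.65 m; only its component perpendicular to the rod, T sinθ, produces torque. sinθ = h/√(h²+d²) = 1.22/√(1.22²+2.65²) = 0.4182.
Στ = 0 ⇒ T × 2.65 × 0.4182 = 278 ⇒ T = 278 / 1.108 = 251 N.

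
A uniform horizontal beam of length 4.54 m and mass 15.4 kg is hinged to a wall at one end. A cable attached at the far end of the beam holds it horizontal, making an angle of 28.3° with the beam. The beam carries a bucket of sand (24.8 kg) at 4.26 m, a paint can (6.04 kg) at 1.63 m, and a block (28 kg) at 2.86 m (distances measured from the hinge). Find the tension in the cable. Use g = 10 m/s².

About the hinge:
Beam weight: 15.4 × 10 = 154 N down at 2.27 m → arm 2.27 m, τ = 154 × 2.27 = 349.6 N·m clockwise.
Bucket of sand: 24.8 × 10 = 248 N down at 4.26 m → arm 4.26 m, τ = 248 × 4.26 = 1056 N·m clockwise.
Paint can: 6.04 × 10 = 60.4 N down at 1.63 m → arm 1.63 m, τ = 60.4 × 1.63 = 98.45 N·m clockwise.
Block: 28 × 10 = 280 N down at 2.86 m → arm 2.86 m, τ = 280 × 2.86 = 800.8 N·m clockwise.
Total clockwise load moment = 2305 N·m.
The cable tension T acts at 4.54 m; only its component perpendicular to the beam, T sinθ, produces torque. sin 28.3° = 0.4741.
For rotational equilibrium, T × 4.54 × 0.4741 = 2305, so T = 2305 / 2.152 = 1070 N.

T ≈ 1070 N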